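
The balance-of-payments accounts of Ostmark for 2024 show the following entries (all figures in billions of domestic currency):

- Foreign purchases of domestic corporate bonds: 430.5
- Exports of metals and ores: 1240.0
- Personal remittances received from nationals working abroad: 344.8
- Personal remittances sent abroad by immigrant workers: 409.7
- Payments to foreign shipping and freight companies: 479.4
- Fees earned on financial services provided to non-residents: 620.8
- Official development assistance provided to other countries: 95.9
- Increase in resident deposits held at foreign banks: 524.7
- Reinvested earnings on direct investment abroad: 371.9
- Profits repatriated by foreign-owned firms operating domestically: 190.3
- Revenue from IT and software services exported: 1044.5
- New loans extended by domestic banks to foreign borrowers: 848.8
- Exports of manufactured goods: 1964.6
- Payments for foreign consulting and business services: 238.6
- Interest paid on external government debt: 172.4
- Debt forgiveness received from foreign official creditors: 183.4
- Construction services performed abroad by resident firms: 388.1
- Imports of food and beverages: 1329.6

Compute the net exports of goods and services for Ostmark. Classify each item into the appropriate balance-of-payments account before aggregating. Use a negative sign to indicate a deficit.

Goods: 1964.6 + 1240.0 - 1329.6 = 1875.0
Services: -238.6 + 620.8 + 388.1 + 1044.5 - 479.4 = 1335.4
Trade balance = 1875.0 + 1335.4 = 3210.4
(Excluded from the trade balance — financial account: foreign purchases of domestic corporate bonds 430.5, increase in resident deposits held at foreign banks 524.7, new loans extended by domestic banks to foreign borrowers 848.8; secondary income: personal remittances received from nationals working abroad 344.8, personal remittances sent abroad by immigrant workers 409.7, official development assistance provided to other countries 95.9; primary income: reinvested earnings on direct investment abroad 371.9, profits repatriated by foreign-owned firms operating domestically 190.3, interest paid on external government debt 172.4; capital account: debt forgiveness received from foreign official creditors 183.4.)

3210.4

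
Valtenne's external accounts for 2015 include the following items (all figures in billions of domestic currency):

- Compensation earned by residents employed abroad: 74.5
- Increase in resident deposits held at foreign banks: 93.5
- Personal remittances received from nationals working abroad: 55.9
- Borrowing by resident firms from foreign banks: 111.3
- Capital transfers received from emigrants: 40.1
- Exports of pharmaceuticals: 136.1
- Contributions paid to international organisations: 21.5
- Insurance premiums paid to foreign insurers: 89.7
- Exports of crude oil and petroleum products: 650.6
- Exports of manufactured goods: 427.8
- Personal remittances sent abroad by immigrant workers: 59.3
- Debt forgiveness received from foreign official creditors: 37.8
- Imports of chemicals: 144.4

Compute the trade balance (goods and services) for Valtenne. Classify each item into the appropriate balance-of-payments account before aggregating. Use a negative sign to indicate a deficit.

980.4

Goods: -144.4 + 650.6 + 136.1 + 427.8 = 1070.1
Services: -89.7
Trade balance = 1070.1 + (-89.7) = 980.4
(Excluded from the trade balance — primary income: compensation earned by residents employed abroad 74.5; financial account: increase in resident deposits held at foreign banks 93.5, borrowing by resident firms from foreign banks 111.3; secondary income: personal remittances received from nationals working abroad 55.9, contributions paid to international organisations 21.5, personal remittances sent abroad by immigrant workers 59.3; capital account: capital transfers received from emigrants 40.1, debt forgiveness received from foreign official creditors 37.8.)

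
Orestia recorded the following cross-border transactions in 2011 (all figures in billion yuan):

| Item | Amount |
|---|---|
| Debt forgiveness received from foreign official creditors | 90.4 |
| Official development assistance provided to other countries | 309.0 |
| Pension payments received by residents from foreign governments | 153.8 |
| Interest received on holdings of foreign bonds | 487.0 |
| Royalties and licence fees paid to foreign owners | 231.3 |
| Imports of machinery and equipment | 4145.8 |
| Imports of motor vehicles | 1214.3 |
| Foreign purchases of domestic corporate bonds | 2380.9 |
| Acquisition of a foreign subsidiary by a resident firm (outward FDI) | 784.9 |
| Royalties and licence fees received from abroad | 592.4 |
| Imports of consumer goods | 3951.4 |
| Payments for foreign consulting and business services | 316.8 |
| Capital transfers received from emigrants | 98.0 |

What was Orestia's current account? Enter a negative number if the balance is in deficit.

Goods: -3951.4 - 1214.3 - 4145.8 = -9311.5
Services: -316.8 - 231.3 + 592.4 = 44.3
Primary income: 487.0
Secondary income: 153.8 - 309.0 = -155.2
Current account = (-9311.5) + 44.3 + 487.0 + (-155.2) = -8935.4
(Excluded from the current account — capital account: debt forgiveness received from foreign official creditors 90.4, capital transfers received from emigrants 98.0; financial account: foreign purchases of domestic corporate bonds 2380.9, acquisition of a foreign subsidiary by a resident firm (outward FDI) 784.9.)

-8935.4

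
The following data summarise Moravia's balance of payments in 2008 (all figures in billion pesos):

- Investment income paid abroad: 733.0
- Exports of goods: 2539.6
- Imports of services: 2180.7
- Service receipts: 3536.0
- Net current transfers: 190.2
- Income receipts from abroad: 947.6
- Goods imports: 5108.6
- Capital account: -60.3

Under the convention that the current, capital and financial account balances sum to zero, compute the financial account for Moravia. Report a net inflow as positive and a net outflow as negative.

Goods balance = 2539.6 - 5108.6 = -2569.0
Services balance = 3536.0 - 2180.7 = 1355.3
Trade balance (goods + services) = -2569.0 + 1355.3 = -1213.7
Net primary income = 947.6 - 733.0 = 214.6
Net secondary income = 190.2
Current account = -1213.7 + 214.6 + 190.2 = -808.9
Financial account = -(-808.9 + (-60.3)) = 869.2

869.2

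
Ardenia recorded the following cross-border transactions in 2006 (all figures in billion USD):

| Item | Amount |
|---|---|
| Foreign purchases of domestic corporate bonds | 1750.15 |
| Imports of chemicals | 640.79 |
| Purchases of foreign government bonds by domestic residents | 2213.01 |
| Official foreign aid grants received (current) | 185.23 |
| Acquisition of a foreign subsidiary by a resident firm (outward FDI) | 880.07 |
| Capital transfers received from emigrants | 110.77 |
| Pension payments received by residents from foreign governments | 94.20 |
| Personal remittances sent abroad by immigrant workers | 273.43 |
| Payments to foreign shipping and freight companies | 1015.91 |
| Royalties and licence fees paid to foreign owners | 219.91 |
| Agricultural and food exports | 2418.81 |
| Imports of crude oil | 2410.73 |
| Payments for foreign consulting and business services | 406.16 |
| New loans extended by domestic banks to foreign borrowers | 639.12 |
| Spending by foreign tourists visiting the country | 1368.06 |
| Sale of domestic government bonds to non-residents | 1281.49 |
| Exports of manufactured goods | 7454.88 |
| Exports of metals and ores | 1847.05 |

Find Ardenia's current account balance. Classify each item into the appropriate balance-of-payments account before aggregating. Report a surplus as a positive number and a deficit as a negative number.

Goods: -2410.73 + 1847.05 + 7454.88 + 2418.81 - 640.79 = 8669.22
Services: -1015.91 + 1368.06 - 219.91 - 406.16 = -273.92
Secondary income: 185.23 - 273.43 + 94.20 = 6.00
Current account = 8669.22 + (-273.92) + 6.00 = 8401.30
(Excluded from the current account — financial account: foreign purchases of domestic corporate bonds 1750.15, purchases of foreign government bonds by domestic residents 2213.01, acquisition of a foreign subsidiary by a resident firm (outward FDI) 880.07, new loans extended by domestic banks to foreign borrowers 639.12, sale of domestic government bonds to non-residents 1281.49; capital account: capital transfers received from emigrants 110.77.)

8401.30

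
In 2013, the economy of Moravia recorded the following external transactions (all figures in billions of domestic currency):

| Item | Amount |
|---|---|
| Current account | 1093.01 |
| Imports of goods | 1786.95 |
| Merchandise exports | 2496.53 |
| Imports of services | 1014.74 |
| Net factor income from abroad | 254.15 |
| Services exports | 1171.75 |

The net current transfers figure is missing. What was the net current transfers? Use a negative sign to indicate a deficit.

-27.73

Current account = goods balance + services balance + net primary income + net secondary income
Sum of the known components = 1120.74
Net current transfers = CA - (known components) = 1093.01 - 1120.74 = -27.73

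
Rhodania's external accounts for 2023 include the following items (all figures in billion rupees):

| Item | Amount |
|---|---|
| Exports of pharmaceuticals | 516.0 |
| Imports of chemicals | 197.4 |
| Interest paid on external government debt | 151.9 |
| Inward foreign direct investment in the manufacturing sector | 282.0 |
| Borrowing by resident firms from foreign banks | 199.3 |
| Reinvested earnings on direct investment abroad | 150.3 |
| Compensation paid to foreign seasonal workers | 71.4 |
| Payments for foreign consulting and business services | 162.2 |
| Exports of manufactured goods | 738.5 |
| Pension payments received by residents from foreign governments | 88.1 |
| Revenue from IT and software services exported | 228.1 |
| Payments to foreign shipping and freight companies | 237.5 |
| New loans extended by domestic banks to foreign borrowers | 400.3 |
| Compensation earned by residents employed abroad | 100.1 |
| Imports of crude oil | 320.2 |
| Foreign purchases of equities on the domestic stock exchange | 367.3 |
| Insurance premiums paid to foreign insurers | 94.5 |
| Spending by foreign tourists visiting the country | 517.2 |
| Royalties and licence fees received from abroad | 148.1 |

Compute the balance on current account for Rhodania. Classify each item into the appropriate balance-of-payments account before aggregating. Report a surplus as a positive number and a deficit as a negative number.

1251.3

Goods: 738.5 - 320.2 - 197.4 + 516.0 = 736.9
Services: -94.5 - 162.2 + 228.1 - 237.5 + 517.2 + 148.1 = 399.2
Primary income: 150.3 + 100.1 - 151.9 - 71.4 = 27.1
Secondary income: 88.1
Current account = 736.9 + 399.2 + 27.1 + 88.1 = 1251.3
(Excluded from the current account — financial account: inward foreign direct investment in the manufacturing sector 282.0, borrowing by resident firms from foreign banks 199.3, new loans extended by domestic banks to foreign borrowers 400.3, foreign purchases of equities on the domestic stock exchange 367.3.)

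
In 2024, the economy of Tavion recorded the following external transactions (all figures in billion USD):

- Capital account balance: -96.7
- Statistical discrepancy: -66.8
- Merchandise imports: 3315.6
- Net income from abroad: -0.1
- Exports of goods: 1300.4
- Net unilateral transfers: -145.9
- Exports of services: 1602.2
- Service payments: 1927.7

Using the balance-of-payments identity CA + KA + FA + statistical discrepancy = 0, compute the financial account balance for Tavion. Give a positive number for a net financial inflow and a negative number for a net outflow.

2650.2

Goods balance = 1300.4 - 3315.6 = -2015.2
Services balance = 1602.2 - 1927.7 = -325.5
Trade balance (goods + services) = -2015.2 + (-325.5) = -2340.7
Net primary income = -0.1
Net secondary income = -145.9
Current account = -2340.7 + (-0.1) + (-145.9) = -2486.7
Financial account = -(-2486.7 + (-96.7) + (-66.8)) = 2650.2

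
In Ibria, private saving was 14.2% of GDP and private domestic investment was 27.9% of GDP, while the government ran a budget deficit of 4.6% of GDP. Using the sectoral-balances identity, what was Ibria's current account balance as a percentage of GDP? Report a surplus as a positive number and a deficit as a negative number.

-18.3

By the sectoral-balances identity, CA = (S_private - I) + (T - G).
Private balance = 14.2 - 27.9 = -13.7
Government balance (T - G) = -4.6
CA = -13.7 + (-4.6) = -18.3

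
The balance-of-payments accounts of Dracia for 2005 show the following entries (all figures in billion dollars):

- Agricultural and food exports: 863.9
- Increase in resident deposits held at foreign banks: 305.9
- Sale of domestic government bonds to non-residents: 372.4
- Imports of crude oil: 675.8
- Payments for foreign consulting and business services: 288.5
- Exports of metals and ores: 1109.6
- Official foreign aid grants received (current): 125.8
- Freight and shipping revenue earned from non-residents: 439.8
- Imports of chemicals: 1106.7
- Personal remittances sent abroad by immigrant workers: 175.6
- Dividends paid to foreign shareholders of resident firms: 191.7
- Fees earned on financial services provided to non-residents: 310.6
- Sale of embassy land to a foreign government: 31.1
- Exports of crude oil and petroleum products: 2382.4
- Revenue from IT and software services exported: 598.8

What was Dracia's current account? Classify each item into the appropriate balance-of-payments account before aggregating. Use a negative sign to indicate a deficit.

Goods: -1106.7 + 1109.6 - 675.8 + 863.9 + 2382.4 = 2573.4
Services: 310.6 + 598.8 + 439.8 - 288.5 = 1060.7
Primary income: -191.7
Secondary income: 125.8 - 175.6 = -49.8
Current account = 2573.4 + 1060.7 + (-191.7) + (-49.8) = 3392.6
(Excluded from the current account — financial account: increase in resident deposits held at foreign banks 305.9, sale of domestic government bonds to non-residents 372.4; capital account: sale of embassy land to a foreign government 31.1.)

3392.6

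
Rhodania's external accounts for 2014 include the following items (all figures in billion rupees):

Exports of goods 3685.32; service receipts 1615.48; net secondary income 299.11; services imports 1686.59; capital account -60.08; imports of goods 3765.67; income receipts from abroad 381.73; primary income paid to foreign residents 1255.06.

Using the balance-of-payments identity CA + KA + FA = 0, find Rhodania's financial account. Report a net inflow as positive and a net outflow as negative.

Goods balance = 3685.32 - 3765.67 = -80.35
Services balance = 1615.48 - 1686.59 = -71.11
Trade balance (goods + services) = -80.35 + (-71.11) = -151.46
Net primary income = 381.73 - 1255.06 = -873.33
Net secondary income = 299.11
Current account = -151.46 + (-873.33) + 299.11 = -725.68
Financial account = -(-725.68 + (-60.08)) = 785.76

785.76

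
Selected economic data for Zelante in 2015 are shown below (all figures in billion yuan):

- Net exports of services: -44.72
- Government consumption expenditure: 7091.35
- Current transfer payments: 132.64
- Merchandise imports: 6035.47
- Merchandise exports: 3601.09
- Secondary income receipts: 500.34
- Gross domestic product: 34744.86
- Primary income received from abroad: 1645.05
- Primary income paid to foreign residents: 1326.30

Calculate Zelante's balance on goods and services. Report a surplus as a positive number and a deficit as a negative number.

Goods balance = 3601.09 - 6035.47 = -2434.38
Services balance = -44.72
Trade balance (goods + services) = -2434.38 + (-44.72) = -2479.10

-2479.10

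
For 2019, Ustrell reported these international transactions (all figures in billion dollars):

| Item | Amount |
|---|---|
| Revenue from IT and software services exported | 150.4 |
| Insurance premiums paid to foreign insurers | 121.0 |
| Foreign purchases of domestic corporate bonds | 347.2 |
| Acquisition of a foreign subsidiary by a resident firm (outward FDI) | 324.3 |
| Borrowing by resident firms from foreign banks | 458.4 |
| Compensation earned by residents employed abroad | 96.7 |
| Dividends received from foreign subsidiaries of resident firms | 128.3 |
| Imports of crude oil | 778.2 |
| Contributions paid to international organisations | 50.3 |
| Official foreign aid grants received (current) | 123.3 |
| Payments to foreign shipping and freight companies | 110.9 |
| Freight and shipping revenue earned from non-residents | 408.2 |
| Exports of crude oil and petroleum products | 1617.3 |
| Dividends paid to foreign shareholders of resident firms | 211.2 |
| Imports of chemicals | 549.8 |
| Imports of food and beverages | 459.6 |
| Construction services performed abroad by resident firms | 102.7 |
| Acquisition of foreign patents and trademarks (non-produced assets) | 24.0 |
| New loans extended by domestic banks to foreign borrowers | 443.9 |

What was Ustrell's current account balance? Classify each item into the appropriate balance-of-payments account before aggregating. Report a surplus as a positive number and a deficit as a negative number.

Goods: -778.2 - 459.6 + 1617.3 - 549.8 = -170.3
Services: 102.7 + 408.2 + 150.4 - 110.9 - 121.0 = 429.4
Primary income: 96.7 + 128.3 - 211.2 = 13.8
Secondary income: -50.3 + 123.3 = 73.0
Current account = (-170.3) + 429.4 + 13.8 + 73.0 = 345.9
(Excluded from the current account — financial account: foreign purchases of domestic corporate bonds 347.2, acquisition of a foreign subsidiary by a resident firm (outward FDI) 324.3, borrowing by resident firms from foreign banks 458.4, new loans extended by domestic banks to foreign borrowers 443.9; capital account: acquisition of foreign patents and trademarks (non-produced assets) 24.0.)

345.9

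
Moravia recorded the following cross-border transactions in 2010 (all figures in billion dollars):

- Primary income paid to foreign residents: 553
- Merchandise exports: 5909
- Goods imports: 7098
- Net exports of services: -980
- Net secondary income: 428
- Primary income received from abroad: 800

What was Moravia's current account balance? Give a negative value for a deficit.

-1494

Goods balance = 5909 - 7098 = -1189
Services balance = -980
Trade balance (goods + services) = -1189 + (-980) = -2169
Net primary income = 800 - 553 = 247
Net secondary income = 428
Current account = -2169 + 247 + 428 = -1494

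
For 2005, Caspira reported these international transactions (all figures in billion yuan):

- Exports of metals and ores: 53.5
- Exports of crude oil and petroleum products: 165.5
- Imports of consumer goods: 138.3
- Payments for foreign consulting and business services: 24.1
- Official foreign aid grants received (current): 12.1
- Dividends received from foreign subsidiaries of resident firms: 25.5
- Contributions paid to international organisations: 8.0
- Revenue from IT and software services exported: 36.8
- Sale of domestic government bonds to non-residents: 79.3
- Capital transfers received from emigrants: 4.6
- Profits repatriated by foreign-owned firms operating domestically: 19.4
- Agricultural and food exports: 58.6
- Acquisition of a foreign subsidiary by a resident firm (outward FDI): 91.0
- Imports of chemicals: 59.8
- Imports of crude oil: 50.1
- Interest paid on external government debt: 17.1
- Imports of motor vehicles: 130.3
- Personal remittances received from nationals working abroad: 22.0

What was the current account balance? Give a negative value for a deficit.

Goods: -138.3 + 53.5 + 58.6 + 165.5 - 50.1 - 59.8 - 130.3 = -100.9
Services: 36.8 - 24.1 = 12.7
Primary income: 25.5 - 17.1 - 19.4 = -11.0
Secondary income: 22.0 + 12.1 - 8.0 = 26.1
Current account = (-100.9) + 12.7 + (-11.0) + 26.1 = -73.1
(Excluded from the current account — financial account: sale of domestic government bonds to non-residents 79.3, acquisition of a foreign subsidiary by a resident firm (outward FDI) 91.0; capital account: capital transfers received from emigrants 4.6.)

-73.1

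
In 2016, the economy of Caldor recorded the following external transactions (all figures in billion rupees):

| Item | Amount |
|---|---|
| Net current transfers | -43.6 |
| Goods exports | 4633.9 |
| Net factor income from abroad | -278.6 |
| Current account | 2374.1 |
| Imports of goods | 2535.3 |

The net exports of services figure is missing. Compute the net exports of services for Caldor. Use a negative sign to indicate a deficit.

597.7

Current account = goods balance + services balance + net primary income + net secondary income
Sum of the known components = 1776.4
Net exports of services = CA - (known components) = 2374.1 - 1776.4 = 597.7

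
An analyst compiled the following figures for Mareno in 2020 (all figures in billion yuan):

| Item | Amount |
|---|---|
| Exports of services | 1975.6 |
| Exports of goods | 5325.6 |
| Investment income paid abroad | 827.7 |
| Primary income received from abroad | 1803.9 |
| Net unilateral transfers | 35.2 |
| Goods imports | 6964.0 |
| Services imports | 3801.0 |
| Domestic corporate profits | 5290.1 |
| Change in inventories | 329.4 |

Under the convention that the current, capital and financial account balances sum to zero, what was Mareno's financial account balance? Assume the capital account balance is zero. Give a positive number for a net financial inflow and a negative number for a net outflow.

Goods balance = 5325.6 - 6964.0 = -1638.4
Services balance = 1975.6 - 3801.0 = -1825.4
Trade balance (goods + services) = -1638.4 + (-1825.4) = -3463.8
Net primary income = 1803.9 - 827.7 = 976.2
Net secondary income = 35.2
Current account = -3463.8 + 976.2 + 35.2 = -2452.4
Financial account = -(-2452.4) = 2452.4

2452.4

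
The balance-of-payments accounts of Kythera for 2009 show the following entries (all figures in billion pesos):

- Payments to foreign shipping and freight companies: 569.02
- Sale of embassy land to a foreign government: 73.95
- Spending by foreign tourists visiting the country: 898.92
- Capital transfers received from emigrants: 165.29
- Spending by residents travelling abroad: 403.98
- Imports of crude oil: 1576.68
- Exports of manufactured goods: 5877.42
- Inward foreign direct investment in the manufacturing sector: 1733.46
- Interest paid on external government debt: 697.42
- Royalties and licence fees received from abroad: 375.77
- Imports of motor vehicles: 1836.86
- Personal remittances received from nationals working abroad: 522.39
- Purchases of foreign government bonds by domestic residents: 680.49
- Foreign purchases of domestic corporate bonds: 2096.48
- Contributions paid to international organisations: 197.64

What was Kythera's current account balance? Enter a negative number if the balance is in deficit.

Goods: 5877.42 - 1576.68 - 1836.86 = 2463.88
Services: 898.92 + 375.77 - 569.02 - 403.98 = 301.69
Primary income: -697.42
Secondary income: 522.39 - 197.64 = 324.75
Current account = 2463.88 + 301.69 + (-697.42) + 324.75 = 2392.90
(Excluded from the current account — capital account: sale of embassy land to a foreign government 73.95, capital transfers received from emigrants 165.29; financial account: inward foreign direct investment in the manufacturing sector 1733.46, purchases of foreign government bonds by domestic residents 680.49, foreign purchases of domestic corporate bonds 2096.48.)

2392.90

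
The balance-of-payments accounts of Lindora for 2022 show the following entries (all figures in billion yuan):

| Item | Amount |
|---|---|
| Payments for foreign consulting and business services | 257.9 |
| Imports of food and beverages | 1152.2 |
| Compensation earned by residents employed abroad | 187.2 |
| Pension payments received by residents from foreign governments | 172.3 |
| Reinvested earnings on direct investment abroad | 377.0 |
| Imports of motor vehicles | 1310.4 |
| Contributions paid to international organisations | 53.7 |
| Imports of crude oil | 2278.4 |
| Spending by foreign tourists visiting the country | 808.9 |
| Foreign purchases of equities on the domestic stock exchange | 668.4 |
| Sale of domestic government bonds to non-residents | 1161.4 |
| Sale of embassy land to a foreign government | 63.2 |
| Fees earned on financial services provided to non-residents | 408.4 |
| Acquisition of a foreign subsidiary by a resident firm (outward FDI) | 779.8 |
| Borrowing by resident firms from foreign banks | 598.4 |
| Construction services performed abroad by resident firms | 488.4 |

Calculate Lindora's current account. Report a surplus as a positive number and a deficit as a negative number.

Goods: -1310.4 - 2278.4 - 1152.2 = -4741.0
Services: 808.9 + 488.4 - 257.9 + 408.4 = 1447.8
Primary income: 187.2 + 377.0 = 564.2
Secondary income: 172.3 - 53.7 = 118.6
Current account = (-4741.0) + 1447.8 + 564.2 + 118.6 = -2610.4
(Excluded from the current account — financial account: foreign purchases of equities on the domestic stock exchange 668.4, sale of domestic government bonds to non-residents 1161.4, acquisition of a foreign subsidiary by a resident firm (outward FDI) 779.8, borrowing by resident firms from foreign banks 598.4; capital account: sale of embassy land to a foreign government 63.2.)

-2610.4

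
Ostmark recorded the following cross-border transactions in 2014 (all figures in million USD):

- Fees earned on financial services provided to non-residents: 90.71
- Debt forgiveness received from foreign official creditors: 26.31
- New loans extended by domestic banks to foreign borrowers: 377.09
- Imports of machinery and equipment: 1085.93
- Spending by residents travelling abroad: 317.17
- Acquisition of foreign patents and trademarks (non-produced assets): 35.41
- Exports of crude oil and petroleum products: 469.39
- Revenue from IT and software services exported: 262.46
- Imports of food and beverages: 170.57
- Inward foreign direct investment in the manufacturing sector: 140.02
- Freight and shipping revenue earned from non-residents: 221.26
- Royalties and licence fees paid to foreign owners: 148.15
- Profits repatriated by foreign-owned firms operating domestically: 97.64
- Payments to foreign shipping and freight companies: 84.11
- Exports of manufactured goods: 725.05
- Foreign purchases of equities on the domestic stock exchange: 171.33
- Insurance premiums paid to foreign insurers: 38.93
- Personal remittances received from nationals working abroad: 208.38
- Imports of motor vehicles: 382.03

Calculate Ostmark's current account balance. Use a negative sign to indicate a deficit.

-347.28

Goods: -382.03 + 725.05 - 1085.93 - 170.57 + 469.39 = -444.09
Services: 262.46 - 84.11 + 90.71 - 148.15 - 38.93 - 317.17 + 221.26 = -13.93
Primary income: -97.64
Secondary income: 208.38
Current account = (-444.09) + (-13.93) + (-97.64) + 208.38 = -347.28
(Excluded from the current account — capital account: debt forgiveness received from foreign official creditors 26.31, acquisition of foreign patents and trademarks (non-produced assets) 35.41; financial account: new loans extended by domestic banks to foreign borrowers 377.09, inward foreign direct investment in the manufacturing sector 140.02, foreign purchases of equities on the domestic stock exchange 171.33.)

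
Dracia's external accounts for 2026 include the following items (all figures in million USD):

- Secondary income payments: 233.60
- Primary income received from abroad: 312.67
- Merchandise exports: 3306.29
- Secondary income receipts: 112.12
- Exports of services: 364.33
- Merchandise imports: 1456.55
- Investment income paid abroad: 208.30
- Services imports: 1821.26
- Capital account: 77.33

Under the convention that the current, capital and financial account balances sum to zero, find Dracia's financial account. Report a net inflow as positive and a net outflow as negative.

-453.03

Goods balance = 3306.29 - 1456.55 = 1849.74
Services balance = 364.33 - 1821.26 = -1456.93
Trade balance (goods + services) = 1849.74 + (-1456.93) = 392.81
Net primary income = 312.67 - 208.30 = 104.37
Net secondary income = 112.12 - 233.60 = -121.48
Current account = 392.81 + 104.37 + (-121.48) = 375.70
Financial account = -(375.70 + 77.33) = -453.03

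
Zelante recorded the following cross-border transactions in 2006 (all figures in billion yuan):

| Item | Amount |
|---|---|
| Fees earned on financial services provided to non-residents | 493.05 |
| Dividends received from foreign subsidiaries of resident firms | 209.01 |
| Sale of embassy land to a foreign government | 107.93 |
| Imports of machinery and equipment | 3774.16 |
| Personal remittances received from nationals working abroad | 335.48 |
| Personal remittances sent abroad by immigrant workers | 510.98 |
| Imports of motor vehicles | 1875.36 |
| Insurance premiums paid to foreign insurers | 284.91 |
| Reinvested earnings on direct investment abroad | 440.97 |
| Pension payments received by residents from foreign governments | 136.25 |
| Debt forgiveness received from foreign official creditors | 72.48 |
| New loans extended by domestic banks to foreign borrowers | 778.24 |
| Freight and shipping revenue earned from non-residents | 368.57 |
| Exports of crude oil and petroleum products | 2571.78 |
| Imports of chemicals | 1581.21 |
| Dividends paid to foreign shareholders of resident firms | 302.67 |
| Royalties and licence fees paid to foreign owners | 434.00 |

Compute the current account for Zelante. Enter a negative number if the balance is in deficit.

-4208.18

Goods: -3774.16 - 1581.21 - 1875.36 + 2571.78 = -4658.95
Services: 368.57 + 493.05 - 434.00 - 284.91 = 142.71
Primary income: 209.01 - 302.67 + 440.97 = 347.31
Secondary income: 136.25 - 510.98 + 335.48 = -39.25
Current account = (-4658.95) + 142.71 + 347.31 + (-39.25) = -4208.18
(Excluded from the current account — capital account: sale of embassy land to a foreign government 107.93, debt forgiveness received from foreign official creditors 72.48; financial account: new loans extended by domestic banks to foreign borrowers 778.24.)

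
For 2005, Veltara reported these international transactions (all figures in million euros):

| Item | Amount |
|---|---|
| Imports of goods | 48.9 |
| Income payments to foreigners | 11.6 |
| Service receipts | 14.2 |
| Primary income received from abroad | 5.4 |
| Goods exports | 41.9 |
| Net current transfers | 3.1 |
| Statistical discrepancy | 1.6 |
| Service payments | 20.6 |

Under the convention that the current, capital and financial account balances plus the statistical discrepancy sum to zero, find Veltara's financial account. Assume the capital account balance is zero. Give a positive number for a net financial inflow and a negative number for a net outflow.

14.9

Goods balance = 41.9 - 48.9 = -7.0
Services balance = 14.2 - 20.6 = -6.4
Trade balance (goods + services) = -7.0 + (-6.4) = -13.4
Net primary income = 5.4 - 11.6 = -6.2
Net secondary income = 3.1
Current account = -13.4 + (-6.2) + 3.1 = -16.5
Financial account = -(-16.5 + 1.6) = 14.9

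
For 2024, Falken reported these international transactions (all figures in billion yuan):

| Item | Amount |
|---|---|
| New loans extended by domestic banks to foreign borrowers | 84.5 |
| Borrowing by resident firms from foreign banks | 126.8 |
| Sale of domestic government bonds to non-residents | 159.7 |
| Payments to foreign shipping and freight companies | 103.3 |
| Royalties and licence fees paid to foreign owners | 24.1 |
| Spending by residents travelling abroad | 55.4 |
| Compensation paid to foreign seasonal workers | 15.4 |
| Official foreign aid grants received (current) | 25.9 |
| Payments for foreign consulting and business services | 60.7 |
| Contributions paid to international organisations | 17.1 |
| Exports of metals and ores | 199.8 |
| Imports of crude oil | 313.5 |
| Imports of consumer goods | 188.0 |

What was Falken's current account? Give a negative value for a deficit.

-551.8

Goods: 199.8 - 188.0 - 313.5 = -301.7
Services: -60.7 - 55.4 - 103.3 - 24.1 = -243.5
Primary income: -15.4
Secondary income: -17.1 + 25.9 = 8.8
Current account = (-301.7) + (-243.5) + (-15.4) + 8.8 = -551.8
(Excluded from the current account — financial account: new loans extended by domestic banks to foreign borrowers 84.5, borrowing by resident firms from foreign banks 126.8, sale of domestic government bonds to non-residents 159.7.)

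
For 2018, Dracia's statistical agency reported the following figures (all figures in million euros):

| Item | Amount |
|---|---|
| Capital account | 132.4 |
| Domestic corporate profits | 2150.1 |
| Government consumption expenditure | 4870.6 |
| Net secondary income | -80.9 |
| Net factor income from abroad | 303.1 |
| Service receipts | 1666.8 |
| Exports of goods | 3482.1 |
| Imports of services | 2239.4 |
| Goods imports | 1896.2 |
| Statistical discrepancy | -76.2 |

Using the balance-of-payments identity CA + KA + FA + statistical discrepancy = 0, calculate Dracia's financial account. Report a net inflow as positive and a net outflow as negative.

-1291.7

Goods balance = 3482.1 - 1896.2 = 1585.9
Services balance = 1666.8 - 2239.4 = -572.6
Trade balance (goods + services) = 1585.9 + (-572.6) = 1013.3
Net primary income = 303.1
Net secondary income = -80.9
Current account = 1013.3 + 303.1 + (-80.9) = 1235.5
Financial account = -(1235.5 + 132.4 + (-76.2)) = -1291.7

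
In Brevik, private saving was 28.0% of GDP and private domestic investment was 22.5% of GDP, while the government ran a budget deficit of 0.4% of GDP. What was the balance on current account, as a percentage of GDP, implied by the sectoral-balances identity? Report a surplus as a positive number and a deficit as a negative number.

By the sectoral-balances identity, CA = (S_private - I) + (T - G).
Private balance = 28.0 - 22.5 = 5.5
Government balance (T - G) = -0.4
CA = 5.5 + (-0.4) = 5.1

5.1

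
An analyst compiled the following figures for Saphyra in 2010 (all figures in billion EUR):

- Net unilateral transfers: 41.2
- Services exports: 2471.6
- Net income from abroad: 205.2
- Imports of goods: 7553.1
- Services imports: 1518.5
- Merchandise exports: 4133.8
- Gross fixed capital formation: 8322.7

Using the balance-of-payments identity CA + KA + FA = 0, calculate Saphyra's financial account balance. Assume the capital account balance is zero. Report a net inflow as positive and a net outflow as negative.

Goods balance = 4133.8 - 7553.1 = -3419.3
Services balance = 2471.6 - 1518.5 = 953.1
Trade balance (goods + services) = -3419.3 + 953.1 = -2466.2
Net primary income = 205.2
Net secondary income = 41.2
Current account = -2466.2 + 205.2 + 41.2 = -2219.8
Financial account = -(-2219.8) = 2219.8

2219.8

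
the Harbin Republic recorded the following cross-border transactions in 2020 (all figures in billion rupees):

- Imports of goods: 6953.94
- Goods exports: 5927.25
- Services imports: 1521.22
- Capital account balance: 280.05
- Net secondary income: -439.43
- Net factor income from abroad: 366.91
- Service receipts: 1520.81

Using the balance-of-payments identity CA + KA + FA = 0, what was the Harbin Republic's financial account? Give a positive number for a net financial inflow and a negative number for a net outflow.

819.57

Goods balance = 5927.25 - 6953.94 = -1026.69
Services balance = 1520.81 - 1521.22 = -0.41
Trade balance (goods + services) = -1026.69 + (-0.41) = -1027.10
Net primary income = 366.91
Net secondary income = -439.43
Current account = -1027.10 + 366.91 + (-439.43) = -1099.62
Financial account = -(-1099.62 + 280.05) = 819.57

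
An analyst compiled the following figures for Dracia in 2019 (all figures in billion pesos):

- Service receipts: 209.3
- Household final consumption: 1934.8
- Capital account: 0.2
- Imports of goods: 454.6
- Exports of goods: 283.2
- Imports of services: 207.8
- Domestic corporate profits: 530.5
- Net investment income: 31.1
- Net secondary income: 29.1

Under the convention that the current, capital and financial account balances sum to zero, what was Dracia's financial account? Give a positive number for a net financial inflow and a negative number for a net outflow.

109.5

Goods balance = 283.2 - 454.6 = -171.4
Services balance = 209.3 - 207.8 = 1.5
Trade balance (goods + services) = -171.4 + 1.5 = -169.9
Net primary income = 31.1
Net secondary income = 29.1
Current account = -169.9 + 31.1 + 29.1 = -109.7
Financial account = -(-109.7 + 0.2) = 109.5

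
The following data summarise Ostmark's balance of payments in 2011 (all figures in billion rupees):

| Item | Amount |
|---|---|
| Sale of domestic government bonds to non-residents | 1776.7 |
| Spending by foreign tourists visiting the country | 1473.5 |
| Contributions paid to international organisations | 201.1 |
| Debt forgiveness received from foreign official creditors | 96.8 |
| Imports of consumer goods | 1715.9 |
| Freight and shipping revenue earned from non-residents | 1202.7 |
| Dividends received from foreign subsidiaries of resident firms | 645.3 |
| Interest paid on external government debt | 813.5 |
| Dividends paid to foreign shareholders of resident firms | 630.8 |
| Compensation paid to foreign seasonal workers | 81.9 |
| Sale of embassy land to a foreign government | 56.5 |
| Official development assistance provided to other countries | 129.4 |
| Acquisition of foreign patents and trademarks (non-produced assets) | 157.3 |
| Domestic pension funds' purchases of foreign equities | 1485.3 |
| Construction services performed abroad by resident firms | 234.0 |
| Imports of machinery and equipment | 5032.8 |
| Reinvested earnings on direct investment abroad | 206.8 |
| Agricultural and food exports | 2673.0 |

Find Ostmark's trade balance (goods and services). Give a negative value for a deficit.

-1165.5

Goods: -1715.9 + 2673.0 - 5032.8 = -4075.7
Services: 1202.7 + 1473.5 + 234.0 = 2910.2
Trade balance = -4075.7 + 2910.2 = -1165.5
(Excluded from the trade balance — financial account: sale of domestic government bonds to non-residents 1776.7, domestic pension funds' purchases of foreign equities 1485.3; secondary income: contributions paid to international organisations 201.1, official development assistance provided to other countries 129.4; capital account: debt forgiveness received from foreign official creditors 96.8, sale of embassy land to a foreign government 56.5, acquisition of foreign patents and trademarks (non-produced assets) 157.3; primary income: dividends received from foreign subsidiaries of resident firms 645.3, interest paid on external government debt 813.5, dividends paid to foreign shareholders of resident firms 630.8, compensation paid to foreign seasonal workers 81.9, reinvested earnings on direct investment abroad 206.8.)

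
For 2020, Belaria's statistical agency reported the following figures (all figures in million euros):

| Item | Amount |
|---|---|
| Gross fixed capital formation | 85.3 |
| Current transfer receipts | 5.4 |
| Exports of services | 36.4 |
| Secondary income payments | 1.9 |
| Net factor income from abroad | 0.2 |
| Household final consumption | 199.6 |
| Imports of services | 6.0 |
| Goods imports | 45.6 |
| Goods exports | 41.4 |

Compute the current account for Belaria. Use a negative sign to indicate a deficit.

29.9

Goods balance = 41.4 - 45.6 = -4.2
Services balance = 36.4 - 6.0 = 30.4
Trade balance (goods + services) = -4.2 + 30.4 = 26.2
Net primary income = 0.2
Net secondary income = 5.4 - 1.9 = 3.5
Current account = 26.2 + 0.2 + 3.5 = 29.9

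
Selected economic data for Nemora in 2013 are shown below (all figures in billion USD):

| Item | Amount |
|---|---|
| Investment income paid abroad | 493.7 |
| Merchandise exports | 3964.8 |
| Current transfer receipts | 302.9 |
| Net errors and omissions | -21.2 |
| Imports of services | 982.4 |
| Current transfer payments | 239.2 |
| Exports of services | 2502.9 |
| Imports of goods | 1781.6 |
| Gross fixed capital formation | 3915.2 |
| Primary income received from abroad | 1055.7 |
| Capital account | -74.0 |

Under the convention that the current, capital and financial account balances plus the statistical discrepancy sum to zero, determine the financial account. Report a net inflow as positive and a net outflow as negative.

-4234.2

Goods balance = 3964.8 - 1781.6 = 2183.2
Services balance = 2502.9 - 982.4 = 1520.5
Trade balance (goods + services) = 2183.2 + 1520.5 = 3703.7
Net primary income = 1055.7 - 493.7 = 562.0
Net secondary income = 302.9 - 239.2 = 63.7
Current account = 3703.7 + 562.0 + 63.7 = 4329.4
Financial account = -(4329.4 + (-74.0) + (-21.2)) = -4234.2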